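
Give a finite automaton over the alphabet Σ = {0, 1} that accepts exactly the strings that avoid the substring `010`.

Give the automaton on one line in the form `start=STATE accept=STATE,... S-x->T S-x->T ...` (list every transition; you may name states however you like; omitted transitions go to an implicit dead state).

This is the complement of 'contains `010`'. Use the same substring-matching states — q0 through q3 holding how much of `010` has just been matched — but flip the accepting set: everything except the trap q3 accepts.
        0   1  
>* q0   q1  q0 
 * q1   q1  q2 
 * q2   q3  q0 
   q3   q3  q3 
(> = start, * = accepting)

start=q0 accept=q0,q1,q2 q0-0->q1 q0-1->q0 q1-0->q1 q1-1->q2 q2-0->q3 q2-1->q0 q3-0->q3 q3-1->q3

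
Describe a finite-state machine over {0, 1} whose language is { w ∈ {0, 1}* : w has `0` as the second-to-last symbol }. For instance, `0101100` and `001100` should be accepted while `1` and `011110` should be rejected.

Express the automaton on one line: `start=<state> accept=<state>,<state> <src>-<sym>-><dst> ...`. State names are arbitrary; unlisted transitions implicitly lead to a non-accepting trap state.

Because acceptance depends on a position counted from the end, the machine has to buffer the most recent 2 symbols. Make each state the string of the last up-to-2 symbols read; on input `x` shift the window left and append `x`. Accept when the buffered window has length 2 and begins with `0`.
7 states suffice.
        0   1  
>  q0   q1  q2 
   q1   q3  q4 
   q2   q5  q6 
 * q3   q3  q4 
 * q4   q5  q6 
   q5   q3  q4 
   q6   q5  q6 
(> = start, * = accepting)

start=q0 accept=q3,q4 q0-0->q1 q0-1->q2 q1-0->q3 q1-1->q4 q2-0->q5 q2-1->q6 q3-0->q3 q3-1->q4 q4-0->q5 q4-1->q6 q5-0->q3 q5-1->q4 q6-0->q5 q6-1->q6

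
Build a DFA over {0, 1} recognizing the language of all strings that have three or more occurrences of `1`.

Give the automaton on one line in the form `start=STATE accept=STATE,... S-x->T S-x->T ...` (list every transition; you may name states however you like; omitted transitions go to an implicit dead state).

Only the number of `1`s matters, and only up to 4. Make a chain s0 → s1 → s2 → s3 → s4 advanced by each `1` (with s4 absorbing); every other symbol self-loops. The accepting set is {s3, s4}.
        0   1  
>  s0   s0  s1 
   s1   s1  s2 
   s2   s2  s3 
 * s3   s3  s4 
 * s4   s4  s4 
(> = start, * = accepting)

start=s0 accept=s3,s4 s0-0->s0 s0-1->s1 s1-0->s1 s1-1->s2 s2-0->s2 s2-1->s3 s3-0->s3 s3-1->s4 s4-0->s4 s4-1->s4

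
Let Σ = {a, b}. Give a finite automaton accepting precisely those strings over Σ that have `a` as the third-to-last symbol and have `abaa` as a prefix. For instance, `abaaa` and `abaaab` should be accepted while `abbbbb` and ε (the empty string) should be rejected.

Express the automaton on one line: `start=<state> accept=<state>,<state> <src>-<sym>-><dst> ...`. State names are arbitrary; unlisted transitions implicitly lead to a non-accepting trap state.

Build one automaton per condition and run them in lockstep. One (15 states) tracks the last 3 symbols read; the other (6 states) tracks whether the input so far still matches the prefix `abaa`. Each combined state is a pair, one component from each; accept when both components accept. After merging equivalent states the machine shrinks.
13 states suffice.
          a    b  
>  S0     S1   S2 
   S1     S2   S3 
   S2     S2   S2 
   S3     S4   S2 
   S4     S5   S2 
   S5     S6   S7 
 * S6     S6   S7 
 * S7     S8   S9 
 * S8     S5  S10 
 * S9    S11  S12 
   S10    S8   S9 
   S11    S5  S10 
   S12   S11  S12 
(> = start, * = accepting)

start=S0 accept=S6,S7,S8,S9 S0-a->S1 S0-b->S2 S1-a->S2 S1-b->S3 S2-a->S2 S2-b->S2 S3-a->S4 S3-b->S2 S4-a->S5 S4-b->S2 S5-a->S6 S5-b->S7 S6-a->S6 S6-b->S7 S7-a->S8 S7-b->S9 S8-a->S5 S8-b->S10 S9-a->S11 S9-b->S12 S10-a->S8 S10-b->S9 S11-a->S5 S11-b->S10 S12-a->S11 S12-b->S12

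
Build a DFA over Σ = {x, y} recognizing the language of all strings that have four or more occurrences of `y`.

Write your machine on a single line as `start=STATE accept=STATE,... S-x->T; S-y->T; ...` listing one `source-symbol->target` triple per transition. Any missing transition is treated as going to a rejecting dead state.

Only the number of `y`s matters, and only up to 5. Make a chain A → B → C → D → E → F advanced by each `y` (with F absorbing); every other symbol self-loops. The accepting set is {E, F}.
With 6 states:
       x  y 
>  A   A  B 
   B   B  C 
   C   C  D 
   D   D  E 
 * E   E  F 
 * F   F  F 
(> = start, * = accepting)

start=A; accept=E,F; A-x->A; A-y->B; B-x->B; B-y->C; C-x->C; C-y->D; D-x->D; D-y->E; E-x->E; E-y->F; F-x->F; F-y->F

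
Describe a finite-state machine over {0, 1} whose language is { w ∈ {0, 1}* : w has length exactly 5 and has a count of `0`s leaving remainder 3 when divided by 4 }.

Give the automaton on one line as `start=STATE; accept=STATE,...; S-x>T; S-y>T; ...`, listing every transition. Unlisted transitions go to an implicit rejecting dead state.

start=S0; accept=S16; S0-0>S1; S0-1>S2; S1-0>S3; S1-1>S4; S2-0>S4; S2-1>S5; S3-0>S6; S3-1>S7; S4-0>S7; S4-1>S8; S5-0>S8; S5-1>S9; S6-0>S10; S6-1>S11; S7-0>S11; S7-1>S12; S8-0>S12; S8-1>S13; S9-0>S13; S9-1>S10; S10-0>S14; S10-1>S15; S11-0>S15; S11-1>S16; S12-0>S16; S12-1>S17; S13-0>S17; S13-1>S14; S14-0>S18; S14-1>S19; S15-0>S19; S15-1>S20; S16-0>S20; S16-1>S21; S17-0>S21; S17-1>S18; S18-0>S21; S18-1>S18; S19-0>S18; S19-1>S19; S20-0>S19; S20-1>S20; S21-0>S20; S21-1>S21

Build one automaton per condition and run them in lockstep. One (7 states) tracks the input length, saturating at 6; the other (4 states) tracks the count of `0`s modulo 4. Each combined state is a pair, one component from each; accept when both components accept.
A 22-state machine:
          0    1  
>  S0     S1   S2 
   S1     S3   S4 
   S2     S4   S5 
   S3     S6   S7 
   S4     S7   S8 
   S5     S8   S9 
   S6    S10  S11 
   S7    S11  S12 
   S8    S12  S13 
   S9    S13  S10 
   S10   S14  S15 
   S11   S15  S16 
   S12   S16  S17 
   S13   S17  S14 
   S14   S18  S19 
   S15   S19  S20 
 * S16   S20  S21 
   S17   S21  S18 
   S18   S21  S18 
   S19   S18  S19 
   S20   S19  S20 
   S21   S20  S21 
(> = start, * = accepting)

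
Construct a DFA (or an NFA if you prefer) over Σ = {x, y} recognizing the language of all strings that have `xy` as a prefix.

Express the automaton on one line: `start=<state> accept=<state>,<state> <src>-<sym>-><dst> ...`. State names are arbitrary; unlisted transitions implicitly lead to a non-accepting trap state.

start=q0 accept=q2 q0-x->q1 q0-y->q3 q1-x->q3 q1-y->q2 q2-x->q2 q2-y->q2 q3-x->q3 q3-y->q3

Check the first 2 symbols one by one: q0 through q1 record how many have matched `xy` so far; any wrong symbol goes to the dead state q3. After all 2 match we enter the accepting sink q2.
        x   y  
>  q0   q1  q3 
   q1   q3  q2 
 * q2   q2  q2 
   q3   q3  q3 
(> = start, * = accepting)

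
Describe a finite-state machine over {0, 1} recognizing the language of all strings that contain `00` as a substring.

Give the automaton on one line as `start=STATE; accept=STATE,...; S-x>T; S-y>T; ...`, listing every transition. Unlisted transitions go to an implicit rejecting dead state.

start=q0; accept=q2; q0-0>q1; q0-1>q0; q1-0>q2; q1-1>q0; q2-0>q2; q2-1>q2

Track how much of `00` has been matched so far: state q0 is no progress, q2 is the absorbing accept state reached once `00` has occurred. Intermediate states record partial matches; on a mismatch, fall back to the longest reusable overlap.
3 states suffice.
        0   1  
>  q0   q1  q0 
   q1   q2  q0 
 * q2   q2  q2 
(> = start, * = accepting)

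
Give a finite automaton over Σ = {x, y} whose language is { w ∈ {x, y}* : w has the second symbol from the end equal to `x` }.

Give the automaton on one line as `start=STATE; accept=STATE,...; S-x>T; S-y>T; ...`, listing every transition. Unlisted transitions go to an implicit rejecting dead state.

A DFA must remember the last 2 symbols (since which symbol is second-to-last isn't known until the input ends). Use one state per possible window of the last ≤2 symbols; accept from those whose window starts with `x`.
7 states suffice.
        x   y  
>  s0   s1  s2 
   s1   s3  s4 
   s2   s5  s6 
 * s3   s3  s4 
 * s4   s5  s6 
   s5   s3  s4 
   s6   s5  s6 
(> = start, * = accepting)

start=s0; accept=s3,s4; s0-x>s1; s0-y>s2; s1-x>s3; s1-y>s4; s2-x>s5; s2-y>s6; s3-x>s3; s3-y>s4; s4-x>s5; s4-y>s6; s5-x>s3; s5-y>s4; s6-x>s5; s6-y>s6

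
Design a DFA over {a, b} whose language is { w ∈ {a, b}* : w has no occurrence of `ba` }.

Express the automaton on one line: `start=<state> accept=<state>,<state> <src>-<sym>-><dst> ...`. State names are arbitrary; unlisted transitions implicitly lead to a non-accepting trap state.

Track partial matches of the forbidden pattern `ba`. State S2 is a dead state reached once `ba` has occurred; every other state accepts. S0 means no part of `ba` is currently matched.
3 states suffice.
        a   b  
>* S0   S0  S1 
 * S1   S2  S1 
   S2   S2  S2 
(> = start, * = accepting)

start=S0 accept=S0,S1 S0-a->S0 S0-b->S1 S1-a->S2 S1-b->S1 S2-a->S2 S2-b->S2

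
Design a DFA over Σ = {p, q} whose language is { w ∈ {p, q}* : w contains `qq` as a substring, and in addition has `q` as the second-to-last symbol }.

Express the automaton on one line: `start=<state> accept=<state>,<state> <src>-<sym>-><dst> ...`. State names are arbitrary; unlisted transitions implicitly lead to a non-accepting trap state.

start=S0 accept=S2,S3 S0-p->S0 S0-q->S1 S1-p->S0 S1-q->S2 S2-p->S3 S2-q->S2 S3-p->S4 S3-q->S5 S4-p->S4 S4-q->S5 S5-p->S3 S5-q->S2

Handle the two conditions separately and then intersect. One (3 states) tracks whether and how much of `qq` has been seen; the other (7 states) tracks the last 2 symbols read. Each combined state is a pair, one component from each; accept when both components accept. Minimizing collapses redundant product states.
A 6-state machine:
        p   q  
>  S0   S0  S1 
   S1   S0  S2 
 * S2   S3  S2 
 * S3   S4  S5 
   S4   S4  S5 
   S5   S3  S2 
(> = start, * = accepting)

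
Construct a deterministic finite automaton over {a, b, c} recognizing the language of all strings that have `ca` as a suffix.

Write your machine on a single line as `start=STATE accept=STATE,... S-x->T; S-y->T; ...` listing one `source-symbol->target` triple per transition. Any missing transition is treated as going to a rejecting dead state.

Remember how much of `ca` the current input suffix matches. State s0 means no match yet; s1 means the last symbol is `c`; s2 means the last 2 symbols are `ca`. Only s2 accepts. On a mismatch, fall back to the longest proper suffix that is still a prefix of `ca`.
With 3 states:
        a   b   c  
>  s0   s0  s0  s1 
   s1   s2  s0  s1 
 * s2   s0  s0  s1 
(> = start, * = accepting)

start=s0; accept=s2; s0-a->s0; s0-b->s0; s0-c->s1; s1-a->s2; s1-b->s0; s1-c->s1; s2-a->s0; s2-b->s0; s2-c->s1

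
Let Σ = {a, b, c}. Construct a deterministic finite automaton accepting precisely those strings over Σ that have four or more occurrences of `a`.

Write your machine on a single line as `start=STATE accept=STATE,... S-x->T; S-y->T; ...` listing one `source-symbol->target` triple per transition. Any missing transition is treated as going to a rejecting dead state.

Only the number of `a`s matters, and only up to 5. Make a chain s0 → s1 → s2 → s3 → s4 → s5 advanced by each `a` (with s5 absorbing); every other symbol self-loops. The accepting set is {s4, s5}.
A 6-state machine:
        a   b   c  
>  s0   s1  s0  s0 
   s1   s2  s1  s1 
   s2   s3  s2  s2 
   s3   s4  s3  s3 
 * s4   s5  s4  s4 
 * s5   s5  s5  s5 
(> = start, * = accepting)

start=s0; accept=s4,s5; s0-a->s1; s0-b->s0; s0-c->s0; s1-a->s2; s1-b->s1; s1-c->s1; s2-a->s3; s2-b->s2; s2-c->s2; s3-a->s4; s3-b->s3; s3-c->s3; s4-a->s5; s4-b->s4; s4-c->s4; s5-a->s5; s5-b->s5; s5-c->s5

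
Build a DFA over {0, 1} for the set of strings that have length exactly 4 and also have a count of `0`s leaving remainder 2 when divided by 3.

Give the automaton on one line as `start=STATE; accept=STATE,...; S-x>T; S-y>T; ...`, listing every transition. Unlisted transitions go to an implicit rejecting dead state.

start=s0; accept=s9; s0-0>s1; s0-1>s2; s1-0>s3; s1-1>s4; s2-0>s4; s2-1>s5; s3-0>s6; s3-1>s7; s4-0>s7; s4-1>s8; s5-0>s8; s5-1>s6; s6-0>s6; s6-1>s6; s7-0>s6; s7-1>s9; s8-0>s9; s8-1>s6; s9-0>s6; s9-1>s6

Build one automaton per condition and run them in lockstep. The first has 6 states tracking the input length, saturating at 5; the second has 3 states tracking the count of `0`s modulo 3. A product state is a pair (one from each), accepting exactly when both do. After merging equivalent states the machine shrinks.
10 states suffice.
        0   1  
>  s0   s1  s2 
   s1   s3  s4 
   s2   s4  s5 
   s3   s6  s7 
   s4   s7  s8 
   s5   s8  s6 
   s6   s6  s6 
   s7   s6  s9 
   s8   s9  s6 
 * s9   s6  s6 
(> = start, * = accepting)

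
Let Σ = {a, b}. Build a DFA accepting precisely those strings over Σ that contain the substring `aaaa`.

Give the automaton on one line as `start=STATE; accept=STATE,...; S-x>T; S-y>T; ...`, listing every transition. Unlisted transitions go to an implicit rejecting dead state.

start=q0; accept=q4; q0-a>q1; q0-b>q0; q1-a>q2; q1-b>q0; q2-a>q3; q2-b>q0; q3-a>q4; q3-b>q0; q4-a>q4; q4-b>q4

States q0..q3 record the length of the longest prefix of `aaaa` that matches the current input suffix. Reaching q4 means `aaaa` has been seen, and we stay there forever. Accept from q4.
A 5-state machine:
        a   b  
>  q0   q1  q0 
   q1   q2  q0 
   q2   q3  q0 
   q3   q4  q0 
 * q4   q4  q4 
(> = start, * = accepting)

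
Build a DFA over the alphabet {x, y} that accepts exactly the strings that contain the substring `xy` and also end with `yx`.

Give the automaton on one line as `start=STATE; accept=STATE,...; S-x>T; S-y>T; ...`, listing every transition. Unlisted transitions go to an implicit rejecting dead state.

Handle the two conditions separately and then intersect. One (3 states) tracks whether and how much of `xy` has been seen; the other (3 states) tracks how much of the suffix `yx` has currently been matched. Each combined state is a pair, one component from each; accept when both components accept. Equivalent product states are then merged.
A 4-state machine:
        x   y  
>  s0   s1  s0 
   s1   s1  s2 
   s2   s3  s2 
 * s3   s1  s2 
(> = start, * = accepting)

start=s0; accept=s3; s0-x>s1; s0-y>s0; s1-x>s1; s1-y>s2; s2-x>s3; s2-y>s2; s3-x>s1; s3-y>s2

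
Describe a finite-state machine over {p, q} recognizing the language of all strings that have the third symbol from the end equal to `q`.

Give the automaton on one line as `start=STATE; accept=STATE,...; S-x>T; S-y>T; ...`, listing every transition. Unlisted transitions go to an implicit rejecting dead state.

Because acceptance depends on a position counted from the end, the machine has to buffer the most recent 3 symbols. Make each state the string of the last up-to-3 symbols read; on input `x` shift the window left and append `x`. Accept when the buffered window has length 3 and begins with `q`.
15 states suffice.
          p    q  
>  s0     s1   s2 
   s1     s3   s4 
   s2     s5   s6 
   s3     s7   s8 
   s4     s9  s10 
   s5    s11  s12 
   s6    s13  s14 
   s7     s7   s8 
   s8     s9  s10 
   s9    s11  s12 
   s10   s13  s14 
 * s11    s7   s8 
 * s12    s9  s10 
 * s13   s11  s12 
 * s14   s13  s14 
(> = start, * = accepting)

start=s0; accept=s11,s12,s13,s14; s0-p>s1; s0-q>s2; s1-p>s3; s1-q>s4; s2-p>s5; s2-q>s6; s3-p>s7; s3-q>s8; s4-p>s9; s4-q>s10; s5-p>s11; s5-q>s12; s6-p>s13; s6-q>s14; s7-p>s7; s7-q>s8; s8-p>s9; s8-q>s10; s9-p>s11; s9-q>s12; s10-p>s13; s10-q>s14; s11-p>s7; s11-q>s8; s12-p>s9; s12-q>s10; s13-p>s11; s13-q>s12; s14-p>s13; s14-q>s14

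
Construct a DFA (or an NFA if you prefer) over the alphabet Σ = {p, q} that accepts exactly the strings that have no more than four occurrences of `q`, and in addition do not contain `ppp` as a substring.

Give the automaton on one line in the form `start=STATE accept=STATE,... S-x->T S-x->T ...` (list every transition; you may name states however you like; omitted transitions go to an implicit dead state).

start=s0 accept=s0,s1,s2,s3,s4,s5,s7,s8,s9,s10,s11,s12,s13,s14,s15 s0-p->s1 s0-q->s2 s1-p->s3 s1-q->s2 s2-p->s4 s2-q->s5 s3-p->s6 s3-q->s2 s4-p->s7 s4-q->s5 s5-p->s8 s5-q->s9 s6-p->s6 s6-q->s6 s7-p->s6 s7-q->s5 s8-p->s10 s8-q->s9 s9-p->s11 s9-q->s12 s10-p->s6 s10-q->s9 s11-p->s13 s11-q->s12 s12-p->s14 s12-q->s6 s13-p->s6 s13-q->s12 s14-p->s15 s14-q->s6 s15-p->s6 s15-q->s6

Build one automaton per condition and run them in lockstep. The first has 6 states tracking the count of `q`s, saturating at 5; the second has 4 states tracking partial matches of the forbidden pattern `ppp`. A product state is a pair (one from each), accepting exactly when both do. Equivalent product states are then merged.
16 states suffice.
          p    q  
>* s0     s1   s2 
 * s1     s3   s2 
 * s2     s4   s5 
 * s3     s6   s2 
 * s4     s7   s5 
 * s5     s8   s9 
   s6     s6   s6 
 * s7     s6   s5 
 * s8    s10   s9 
 * s9    s11  s12 
 * s10    s6   s9 
 * s11   s13  s12 
 * s12   s14   s6 
 * s13    s6  s12 
 * s14   s15   s6 
 * s15    s6   s6 
(> = start, * = accepting)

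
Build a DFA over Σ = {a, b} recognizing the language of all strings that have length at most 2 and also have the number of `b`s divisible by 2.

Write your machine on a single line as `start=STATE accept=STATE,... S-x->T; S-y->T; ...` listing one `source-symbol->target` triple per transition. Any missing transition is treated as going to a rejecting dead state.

Handle the two conditions separately and then intersect. The first has 4 states tracking the input length, saturating at 3; the second has 2 states tracking the count of `b`s modulo 2. A product state is a pair (one from each), accepting exactly when both do.
7 states suffice.
        a   b  
>* q0   q1  q2 
 * q1   q3  q4 
   q2   q4  q3 
 * q3   q5  q6 
   q4   q6  q5 
   q5   q5  q6 
   q6   q6  q5 
(> = start, * = accepting)

start=q0; accept=q0,q1,q3; q0-a->q1; q0-b->q2; q1-a->q3; q1-b->q4; q2-a->q4; q2-b->q3; q3-a->q5; q3-b->q6; q4-a->q6; q4-b->q5; q5-a->q5; q5-b->q6; q6-a->q6; q6-b->q5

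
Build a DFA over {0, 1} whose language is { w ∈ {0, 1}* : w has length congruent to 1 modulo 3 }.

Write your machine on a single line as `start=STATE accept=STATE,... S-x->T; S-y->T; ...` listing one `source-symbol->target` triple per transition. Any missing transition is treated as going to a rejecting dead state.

Count input length modulo 3: every symbol advances one step around the cycle q0 → q1 → q2 → q0. Accept at q1.
        0   1  
>  q0   q1  q1 
 * q1   q2  q2 
   q2   q0  q0 
(> = start, * = accepting)

start=q0; accept=q1; q0-0->q1; q0-1->q1; q1-0->q2; q1-1->q2; q2-0->q0; q2-1->q0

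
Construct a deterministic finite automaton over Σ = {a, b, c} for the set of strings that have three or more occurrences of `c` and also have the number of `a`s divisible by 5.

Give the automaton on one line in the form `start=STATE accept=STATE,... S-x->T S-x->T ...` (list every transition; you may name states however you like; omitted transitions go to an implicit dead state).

Handle the two conditions separately and then intersect. One (5 states) tracks the count of `c`s, saturating at 4; the other (5 states) tracks the count of `a`s modulo 5. Each combined state is a pair, one component from each; accept when both components accept. Minimizing collapses redundant product states.
A 20-state machine:
          a    b    c  
>  q0     q1   q0   q2 
   q1     q3   q1   q4 
   q2     q4   q2   q5 
   q3     q6   q3   q7 
   q4     q7   q4   q8 
   q5     q8   q5   q9 
   q6    q10   q6  q11 
   q7    q11   q7  q12 
   q8    q12   q8  q13 
 * q9    q13   q9   q9 
   q10    q0  q10  q14 
   q11   q14  q11  q15 
   q12   q15  q12  q16 
   q13   q16  q13  q13 
   q14    q2  q14  q17 
   q15   q17  q15  q18 
   q16   q18  q16  q16 
   q17    q5  q17  q19 
   q18   q19  q18  q18 
   q19    q9  q19  q19 
(> = start, * = accepting)

start=q0 accept=q9 q0-a->q1 q0-b->q0 q0-c->q2 q1-a->q3 q1-b->q1 q1-c->q4 q2-a->q4 q2-b->q2 q2-c->q5 q3-a->q6 q3-b->q3 q3-c->q7 q4-a->q7 q4-b->q4 q4-c->q8 q5-a->q8 q5-b->q5 q5-c->q9 q6-a->q10 q6-b->q6 q6-c->q11 q7-a->q11 q7-b->q7 q7-c->q12 q8-a->q12 q8-b->q8 q8-c->q13 q9-a->q13 q9-b->q9 q9-c->q9 q10-a->q0 q10-b->q10 q10-c->q14 q11-a->q14 q11-b->q11 q11-c->q15 q12-a->q15 q12-b->q12 q12-c->q16 q13-a->q16 q13-b->q13 q13-c->q13 q14-a->q2 q14-b->q14 q14-c->q17 q15-a->q17 q15-b->q15 q15-c->q18 q16-a->q18 q16-b->q16 q16-c->q16 q17-a->q5 q17-b->q17 q17-c->q19 q18-a->q19 q18-b->q18 q18-c->q18 q19-a->q9 q19-b->q19 q19-c->q19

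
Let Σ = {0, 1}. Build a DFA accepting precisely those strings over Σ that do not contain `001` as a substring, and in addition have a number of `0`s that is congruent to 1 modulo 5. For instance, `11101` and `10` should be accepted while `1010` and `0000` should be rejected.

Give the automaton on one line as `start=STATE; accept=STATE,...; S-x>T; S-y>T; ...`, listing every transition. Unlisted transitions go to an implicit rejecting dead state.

Handle the two conditions separately and then intersect. The first has 4 states tracking partial matches of the forbidden pattern `001`; the second has 5 states tracking the count of `0`s modulo 5. A product state is a pair (one from each), accepting exactly when both do.
With 20 states:
          0    1  
>  q0     q1   q0 
 * q1     q2   q3 
   q2     q4   q5 
 * q3     q6   q3 
   q4     q7   q8 
   q5     q8   q5 
   q6     q4   q9 
   q7    q10  q11 
   q8    q11   q8 
   q9    q12   q9 
   q10   q13  q14 
   q11   q14  q11 
   q12    q7  q15 
 * q13    q2  q16 
   q14   q16  q14 
   q15   q17  q15 
   q16    q5  q16 
   q17   q10  q18 
   q18   q19  q18 
   q19   q13   q0 
(> = start, * = accepting)

start=q0; accept=q1,q3,q13; q0-0>q1; q0-1>q0; q1-0>q2; q1-1>q3; q2-0>q4; q2-1>q5; q3-0>q6; q3-1>q3; q4-0>q7; q4-1>q8; q5-0>q8; q5-1>q5; q6-0>q4; q6-1>q9; q7-0>q10; q7-1>q11; q8-0>q11; q8-1>q8; q9-0>q12; q9-1>q9; q10-0>q13; q10-1>q14; q11-0>q14; q11-1>q11; q12-0>q7; q12-1>q15; q13-0>q2; q13-1>q16; q14-0>q16; q14-1>q14; q15-0>q17; q15-1>q15; q16-0>q5; q16-1>q16; q17-0>q10; q17-1>q18; q18-0>q19; q18-1>q18; q19-0>q13; q19-1>q0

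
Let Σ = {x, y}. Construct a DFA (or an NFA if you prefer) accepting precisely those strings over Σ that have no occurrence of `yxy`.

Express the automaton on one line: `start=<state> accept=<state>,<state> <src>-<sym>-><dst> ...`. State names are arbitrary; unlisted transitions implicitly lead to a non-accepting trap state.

start=q0 accept=q0,q1,q2 q0-x->q0 q0-y->q1 q1-x->q2 q1-y->q1 q2-x->q0 q2-y->q3 q3-x->q3 q3-y->q3

This is the complement of 'contains `yxy`'. Use the same substring-matching states — q0 through q3 holding how much of `yxy` has just been matched — but flip the accepting set: everything except the trap q3 accepts.
A 4-state machine:
        x   y  
>* q0   q0  q1 
 * q1   q2  q1 
 * q2   q0  q3 
   q3   q3  q3 
(> = start, * = accepting)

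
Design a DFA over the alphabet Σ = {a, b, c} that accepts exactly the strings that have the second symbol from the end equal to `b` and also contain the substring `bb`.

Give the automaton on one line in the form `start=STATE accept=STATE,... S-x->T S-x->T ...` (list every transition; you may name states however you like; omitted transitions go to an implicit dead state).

start=q0 accept=q2,q3 q0-a->q0 q0-b->q1 q0-c->q0 q1-a->q0 q1-b->q2 q1-c->q0 q2-a->q3 q2-b->q2 q2-c->q3 q3-a->q4 q3-b->q5 q3-c->q4 q4-a->q4 q4-b->q5 q4-c->q4 q5-a->q3 q5-b->q2 q5-c->q3

Run two small machines in parallel and take their product. The first has 13 states tracking the last 2 symbols read; the second has 3 states tracking whether and how much of `bb` has been seen. A product state is a pair (one from each), accepting exactly when both do. Equivalent product states are then merged.
        a   b   c  
>  q0   q0  q1  q0 
   q1   q0  q2  q0 
 * q2   q3  q2  q3 
 * q3   q4  q5  q4 
   q4   q4  q5  q4 
   q5   q3  q2  q3 
(> = start, * = accepting)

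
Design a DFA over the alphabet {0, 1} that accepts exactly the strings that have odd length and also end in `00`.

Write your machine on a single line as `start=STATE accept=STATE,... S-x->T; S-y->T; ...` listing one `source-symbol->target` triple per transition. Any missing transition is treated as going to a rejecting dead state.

start=A; accept=D; A-0->B; A-1->B; B-0->C; B-1->A; C-0->D; C-1->B; D-0->C; D-1->A

Build one automaton per condition and run them in lockstep. The first has 2 states tracking the input length modulo 2; the second has 3 states tracking how much of the suffix `00` has currently been matched. A product state is a pair (one from each), accepting exactly when both do. After merging equivalent states the machine shrinks.
       0  1 
>  A   B  B 
   B   C  A 
   C   D  B 
 * D   C  A 
(> = start, * = accepting)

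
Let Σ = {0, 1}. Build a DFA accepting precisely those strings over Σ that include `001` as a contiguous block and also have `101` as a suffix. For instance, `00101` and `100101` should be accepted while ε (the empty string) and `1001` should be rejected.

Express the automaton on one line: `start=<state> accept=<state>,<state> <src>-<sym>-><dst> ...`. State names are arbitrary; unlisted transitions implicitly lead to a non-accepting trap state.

start=s0 accept=s5 s0-0->s1 s0-1->s0 s1-0->s2 s1-1->s0 s2-0->s2 s2-1->s3 s3-0->s4 s3-1->s3 s4-0->s2 s4-1->s5 s5-0->s4 s5-1->s3

Build one automaton per condition and run them in lockstep. One (4 states) tracks whether and how much of `001` has been seen; the other (4 states) tracks how much of the suffix `101` has currently been matched. Each combined state is a pair, one component from each; accept when both components accept. Equivalent product states are then merged.
A 6-state machine:
        0   1  
>  s0   s1  s0 
   s1   s2  s0 
   s2   s2  s3 
   s3   s4  s3 
   s4   s2  s5 
 * s5   s4  s3 
(> = start, * = accepting)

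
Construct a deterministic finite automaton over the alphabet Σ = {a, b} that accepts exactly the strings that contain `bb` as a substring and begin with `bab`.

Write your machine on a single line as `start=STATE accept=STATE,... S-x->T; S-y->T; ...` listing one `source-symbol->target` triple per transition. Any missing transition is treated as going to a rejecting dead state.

start=S0; accept=S6; S0-a->S1; S0-b->S2; S1-a->S1; S1-b->S1; S2-a->S3; S2-b->S1; S3-a->S1; S3-b->S4; S4-a->S5; S4-b->S6; S5-a->S5; S5-b->S4; S6-a->S6; S6-b->S6

Handle the two conditions separately and then intersect. The first has 3 states tracking whether and how much of `bb` has been seen; the second has 5 states tracking whether the input so far still matches the prefix `bab`. A product state is a pair (one from each), accepting exactly when both do. Equivalent product states are then merged.
        a   b  
>  S0   S1  S2 
   S1   S1  S1 
   S2   S3  S1 
   S3   S1  S4 
   S4   S5  S6 
   S5   S5  S4 
 * S6   S6  S6 
(> = start, * = accepting)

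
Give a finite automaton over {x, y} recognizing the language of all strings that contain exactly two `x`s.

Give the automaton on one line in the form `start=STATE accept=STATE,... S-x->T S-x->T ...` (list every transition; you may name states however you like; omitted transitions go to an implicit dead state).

start=A accept=C A-x->B A-y->A B-x->C B-y->B C-x->D C-y->C D-x->D D-y->D

Only the number of `x`s matters, and only up to 3. Make a chain A → B → C → D advanced by each `x` (with D absorbing); every other symbol self-loops. The accepting set is {C}.
A 4-state machine:
       x  y 
>  A   B  A 
   B   C  B 
 * C   D  C 
   D   D  D 
(> = start, * = accepting)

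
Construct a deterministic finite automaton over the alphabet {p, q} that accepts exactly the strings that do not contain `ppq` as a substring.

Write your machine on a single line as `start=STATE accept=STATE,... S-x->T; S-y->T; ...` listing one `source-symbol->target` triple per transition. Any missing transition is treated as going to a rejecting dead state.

start=S0; accept=S0,S1,S2; S0-p->S1; S0-q->S0; S1-p->S2; S1-q->S0; S2-p->S2; S2-q->S3; S3-p->S3; S3-q->S3

Track partial matches of the forbidden pattern `ppq`. State S3 is a dead state reached once `ppq` has occurred; every other state accepts. S0 means no part of `ppq` is currently matched.
4 states suffice.
        p   q  
>* S0   S1  S0 
 * S1   S2  S0 
 * S2   S2  S3 
   S3   S3  S3 
(> = start, * = accepting)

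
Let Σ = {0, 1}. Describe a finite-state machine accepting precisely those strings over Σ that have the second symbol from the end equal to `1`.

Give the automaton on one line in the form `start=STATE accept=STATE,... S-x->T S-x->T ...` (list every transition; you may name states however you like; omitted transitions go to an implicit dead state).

start=q0 accept=q5,q6 q0-0->q1 q0-1->q2 q1-0->q3 q1-1->q4 q2-0->q5 q2-1->q6 q3-0->q3 q3-1->q4 q4-0->q5 q4-1->q6 q5-0->q3 q5-1->q4 q6-0->q5 q6-1->q6

Because acceptance depends on a position counted from the end, the machine has to buffer the most recent 2 symbols. Make each state the string of the last up-to-2 symbols read; on input `x` shift the window left and append `x`. Accept when the buffered window has length 2 and begins with `1`.
7 states suffice.
        0   1  
>  q0   q1  q2 
   q1   q3  q4 
   q2   q5  q6 
   q3   q3  q4 
   q4   q5  q6 
 * q5   q3  q4 
 * q6   q5  q6 
(> = start, * = accepting)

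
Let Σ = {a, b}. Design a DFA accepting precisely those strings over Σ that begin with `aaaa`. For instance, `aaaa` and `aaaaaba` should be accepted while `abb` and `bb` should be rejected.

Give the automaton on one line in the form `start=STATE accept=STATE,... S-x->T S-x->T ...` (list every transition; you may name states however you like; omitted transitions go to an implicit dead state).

start=q0 accept=q4 q0-a->q1 q0-b->q5 q1-a->q2 q1-b->q5 q2-a->q3 q2-b->q5 q3-a->q4 q3-b->q5 q4-a->q4 q4-b->q4 q5-a->q5 q5-b->q5

Check the first 4 symbols one by one: q0 through q3 record how many have matched `aaaa` so far; any wrong symbol goes to the dead state q5. After all 4 match we enter the accepting sink q4.
6 states suffice.
        a   b  
>  q0   q1  q5 
   q1   q2  q5 
   q2   q3  q5 
   q3   q4  q5 
 * q4   q4  q4 
   q5   q5  q5 
(> = start, * = accepting)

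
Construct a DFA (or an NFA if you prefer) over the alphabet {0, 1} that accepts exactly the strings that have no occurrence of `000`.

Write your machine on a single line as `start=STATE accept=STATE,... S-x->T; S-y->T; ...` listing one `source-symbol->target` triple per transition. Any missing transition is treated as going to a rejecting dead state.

start=q0; accept=q0,q1,q2; q0-0->q1; q0-1->q0; q1-0->q2; q1-1->q0; q2-0->q3; q2-1->q0; q3-0->q3; q3-1->q3

Track partial matches of the forbidden pattern `000`. State q3 is a dead state reached once `000` has occurred; every other state accepts. q0 means no part of `000` is currently matched.
A 4-state machine:
        0   1  
>* q0   q1  q0 
 * q1   q2  q0 
 * q2   q3  q0 
   q3   q3  q3 
(> = start, * = accepting)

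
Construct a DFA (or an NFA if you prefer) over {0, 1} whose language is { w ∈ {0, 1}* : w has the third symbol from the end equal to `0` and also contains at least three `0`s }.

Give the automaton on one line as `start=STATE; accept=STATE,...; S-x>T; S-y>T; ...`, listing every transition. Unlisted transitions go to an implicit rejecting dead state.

Build one automaton per condition and run them in lockstep. One (15 states) tracks the last 3 symbols read; the other (5 states) tracks the count of `0`s, saturating at 4. Each combined state is a pair, one component from each; accept when both components accept. Minimizing collapses redundant product states.
          0    1  
>  q0     q1   q0 
   q1     q2   q3 
   q2     q4   q5 
   q3     q6   q3 
 * q4     q4   q7 
   q5     q8   q9 
   q6    q10   q5 
 * q7     q8  q11 
 * q8    q10  q12 
   q9    q13   q9 
   q10    q4   q7 
 * q11   q13   q9 
   q12    q8  q11 
   q13   q10  q12 
(> = start, * = accepting)

start=q0; accept=q4,q7,q8,q11; q0-0>q1; q0-1>q0; q1-0>q2; q1-1>q3; q2-0>q4; q2-1>q5; q3-0>q6; q3-1>q3; q4-0>q4; q4-1>q7; q5-0>q8; q5-1>q9; q6-0>q10; q6-1>q5; q7-0>q8; q7-1>q11; q8-0>q10; q8-1>q12; q9-0>q13; q9-1>q9; q10-0>q4; q10-1>q7; q11-0>q13; q11-1>q9; q12-0>q8; q12-1>q11; q13-0>q10; q13-1>q12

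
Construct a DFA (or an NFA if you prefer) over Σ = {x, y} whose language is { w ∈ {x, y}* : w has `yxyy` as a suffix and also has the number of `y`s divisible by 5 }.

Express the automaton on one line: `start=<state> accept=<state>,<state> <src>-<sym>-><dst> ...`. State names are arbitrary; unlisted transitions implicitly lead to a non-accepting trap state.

start=S0 accept=S8 S0-x->S0 S0-y->S1 S1-x->S1 S1-y->S2 S2-x->S2 S2-y->S3 S3-x->S4 S3-y->S5 S4-x->S6 S4-y->S7 S5-x->S5 S5-y->S0 S6-x->S6 S6-y->S5 S7-x->S5 S7-y->S8 S8-x->S0 S8-y->S1

Build one automaton per condition and run them in lockstep. The first has 5 states tracking how much of the suffix `yxyy` has currently been matched; the second has 5 states tracking the count of `y`s modulo 5. A product state is a pair (one from each), accepting exactly when both do. Minimizing collapses redundant product states.
A 9-state machine:
        x   y  
>  S0   S0  S1 
   S1   S1  S2 
   S2   S2  S3 
   S3   S4  S5 
   S4   S6  S7 
   S5   S5  S0 
   S6   S6  S5 
   S7   S5  S8 
 * S8   S0  S1 
(> = start, * = accepting)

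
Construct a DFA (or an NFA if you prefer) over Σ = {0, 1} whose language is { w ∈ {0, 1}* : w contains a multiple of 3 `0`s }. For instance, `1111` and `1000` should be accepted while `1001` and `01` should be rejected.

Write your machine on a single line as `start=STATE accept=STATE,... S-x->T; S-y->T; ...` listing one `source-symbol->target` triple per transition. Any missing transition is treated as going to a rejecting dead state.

start=q0; accept=q0; q0-0->q1; q0-1->q0; q1-0->q2; q1-1->q1; q2-0->q0; q2-1->q2

Keep the running count of `0`s modulo 3: each `0` advances along the cycle q0 → q1 → q2 → q0 while other symbols loop. Accept at q0.
3 states suffice.
        0   1  
>* q0   q1  q0 
   q1   q2  q1 
   q2   q0  q2 
(> = start, * = accepting)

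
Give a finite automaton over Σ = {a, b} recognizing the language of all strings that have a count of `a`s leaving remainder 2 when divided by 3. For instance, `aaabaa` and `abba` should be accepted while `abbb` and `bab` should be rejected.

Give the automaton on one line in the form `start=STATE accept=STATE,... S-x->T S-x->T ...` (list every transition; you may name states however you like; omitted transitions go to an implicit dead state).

Keep the running count of `a`s modulo 3: each `a` advances along the cycle s0 → s1 → s2 → s0 while other symbols loop. Accept at s2.
3 states suffice.
        a   b  
>  s0   s1  s0 
   s1   s2  s1 
 * s2   s0  s2 
(> = start, * = accepting)

start=s0 accept=s2 s0-a->s1 s0-b->s0 s1-a->s2 s1-b->s1 s2-a->s0 s2-b->s2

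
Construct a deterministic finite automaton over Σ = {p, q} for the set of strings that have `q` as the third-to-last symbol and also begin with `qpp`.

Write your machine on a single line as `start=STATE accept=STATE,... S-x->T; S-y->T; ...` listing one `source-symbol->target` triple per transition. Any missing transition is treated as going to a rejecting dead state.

start=s0; accept=s11,s20,s21,s22; s0-p->s1; s0-q->s2; s1-p->s3; s1-q->s4; s2-p->s5; s2-q->s6; s3-p->s7; s3-q->s8; s4-p->s9; s4-q->s10; s5-p->s11; s5-q->s12; s6-p->s13; s6-q->s14; s7-p->s7; s7-q->s8; s8-p->s9; s8-q->s10; s9-p->s15; s9-q->s12; s10-p->s13; s10-q->s14; s11-p->s16; s11-q->s17; s12-p->s9; s12-q->s10; s13-p->s15; s13-q->s12; s14-p->s13; s14-q->s14; s15-p->s7; s15-q->s8; s16-p->s16; s16-q->s17; s17-p->s18; s17-q->s19; s18-p->s11; s18-q->s20; s19-p->s21; s19-q->s22; s20-p->s18; s20-q->s19; s21-p->s11; s21-q->s20; s22-p->s21; s22-q->s22

Run two small machines in parallel and take their product. One (15 states) tracks the last 3 symbols read; the other (5 states) tracks whether the input so far still matches the prefix `qpp`. Each combined state is a pair, one component from each; accept when both components accept.
With 23 states:
          p    q  
>  s0     s1   s2 
   s1     s3   s4 
   s2     s5   s6 
   s3     s7   s8 
   s4     s9  s10 
   s5    s11  s12 
   s6    s13  s14 
   s7     s7   s8 
   s8     s9  s10 
   s9    s15  s12 
   s10   s13  s14 
 * s11   s16  s17 
   s12    s9  s10 
   s13   s15  s12 
   s14   s13  s14 
   s15    s7   s8 
   s16   s16  s17 
   s17   s18  s19 
   s18   s11  s20 
   s19   s21  s22 
 * s20   s18  s19 
 * s21   s11  s20 
 * s22   s21  s22 
(> = start, * = accepting)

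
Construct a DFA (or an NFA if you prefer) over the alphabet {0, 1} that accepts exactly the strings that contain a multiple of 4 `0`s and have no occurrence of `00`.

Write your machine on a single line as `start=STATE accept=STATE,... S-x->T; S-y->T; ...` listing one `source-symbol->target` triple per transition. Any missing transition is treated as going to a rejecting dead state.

start=A; accept=A,I; A-0->B; A-1->A; B-0->C; B-1->D; C-0->C; C-1->C; D-0->E; D-1->D; E-0->C; E-1->F; F-0->G; F-1->F; G-0->C; G-1->H; H-0->I; H-1->H; I-0->C; I-1->A

Run two small machines in parallel and take their product. The first has 4 states tracking the count of `0`s modulo 4; the second has 3 states tracking partial matches of the forbidden pattern `00`. A product state is a pair (one from each), accepting exactly when both do. Minimizing collapses redundant product states.
With 9 states:
       0  1 
>* A   B  A 
   B   C  D 
   C   C  C 
   D   E  D 
   E   C  F 
   F   G  F 
   G   C  H 
   H   I  H 
 * I   C  A 
(> = start, * = accepting)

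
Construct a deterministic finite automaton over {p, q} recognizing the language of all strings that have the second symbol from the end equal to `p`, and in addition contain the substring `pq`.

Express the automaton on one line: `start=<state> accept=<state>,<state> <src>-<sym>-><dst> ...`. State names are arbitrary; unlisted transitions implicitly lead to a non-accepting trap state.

Run two small machines in parallel and take their product. One (7 states) tracks the last 2 symbols read; the other (3 states) tracks whether and how much of `pq` has been seen. Each combined state is a pair, one component from each; accept when both components accept.
10 states suffice.
       p  q 
>  A   B  C 
   B   D  E 
   C   F  G 
   D   D  E 
 * E   H  I 
   F   D  E 
   G   F  G 
   H   J  E 
   I   H  I 
 * J   J  E 
(> = start, * = accepting)

start=A accept=E,J A-p->B A-q->C B-p->D B-q->E C-p->F C-q->G D-p->D D-q->E E-p->H E-q->I F-p->D F-q->E G-p->F G-q->G H-p->J H-q->E I-p->H I-q->I J-p->J J-q->E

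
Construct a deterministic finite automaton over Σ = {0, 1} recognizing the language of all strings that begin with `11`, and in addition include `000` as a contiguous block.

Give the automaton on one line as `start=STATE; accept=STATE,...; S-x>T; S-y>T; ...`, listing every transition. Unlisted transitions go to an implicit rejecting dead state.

start=q0; accept=q9; q0-0>q1; q0-1>q2; q1-0>q3; q1-1>q4; q2-0>q1; q2-1>q5; q3-0>q6; q3-1>q4; q4-0>q1; q4-1>q4; q5-0>q7; q5-1>q5; q6-0>q6; q6-1>q6; q7-0>q8; q7-1>q5; q8-0>q9; q8-1>q5; q9-0>q9; q9-1>q9

Handle the two conditions separately and then intersect. One (4 states) tracks whether the input so far still matches the prefix `11`; the other (4 states) tracks whether and how much of `000` has been seen. Each combined state is a pair, one component from each; accept when both components accept.
        0   1  
>  q0   q1  q2 
   q1   q3  q4 
   q2   q1  q5 
   q3   q6  q4 
   q4   q1  q4 
   q5   q7  q5 
   q6   q6  q6 
   q7   q8  q5 
   q8   q9  q5 
 * q9   q9  q9 
(> = start, * = accepting)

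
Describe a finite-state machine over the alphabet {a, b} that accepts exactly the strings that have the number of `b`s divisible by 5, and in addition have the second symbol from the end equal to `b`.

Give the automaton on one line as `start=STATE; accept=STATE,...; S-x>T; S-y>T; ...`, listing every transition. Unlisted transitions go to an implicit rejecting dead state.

Handle the two conditions separately and then intersect. One (5 states) tracks the count of `b`s modulo 5; the other (7 states) tracks the last 2 symbols read. Each combined state is a pair, one component from each; accept when both components accept.
With 23 states:
          a    b  
>  S0     S1   S2 
   S1     S3   S4 
   S2     S5   S6 
   S3     S3   S4 
   S4     S5   S6 
   S5     S7   S8 
   S6     S9  S10 
   S7     S7   S8 
   S8     S9  S10 
   S9    S11  S12 
   S10   S13  S14 
   S11   S11  S12 
   S12   S13  S14 
   S13   S15  S16 
   S14   S17  S18 
   S15   S15  S16 
   S16   S17  S18 
   S17   S19  S20 
 * S18   S21  S22 
   S19   S19  S20 
   S20   S21  S22 
 * S21    S3   S4 
   S22    S5   S6 
(> = start, * = accepting)

start=S0; accept=S18,S21; S0-a>S1; S0-b>S2; S1-a>S3; S1-b>S4; S2-a>S5; S2-b>S6; S3-a>S3; S3-b>S4; S4-a>S5; S4-b>S6; S5-a>S7; S5-b>S8; S6-a>S9; S6-b>S10; S7-a>S7; S7-b>S8; S8-a>S9; S8-b>S10; S9-a>S11; S9-b>S12; S10-a>S13; S10-b>S14; S11-a>S11; S11-b>S12; S12-a>S13; S12-b>S14; S13-a>S15; S13-b>S16; S14-a>S17; S14-b>S18; S15-a>S15; S15-b>S16; S16-a>S17; S16-b>S18; S17-a>S19; S17-b>S20; S18-a>S21; S18-b>S22; S19-a>S19; S19-b>S20; S20-a>S21; S20-b>S22; S21-a>S3; S21-b>S4; S22-a>S5; S22-b>S6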